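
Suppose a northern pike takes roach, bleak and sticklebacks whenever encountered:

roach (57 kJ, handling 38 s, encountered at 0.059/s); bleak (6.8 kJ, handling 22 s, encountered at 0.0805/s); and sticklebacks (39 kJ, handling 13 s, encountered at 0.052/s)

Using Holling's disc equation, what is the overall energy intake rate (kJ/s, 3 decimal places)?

Energy encountered per unit search time: 0.059×57 + 0.0805×6.8 + 0.052×39 = 5.938 kJ/s.
Handling time per unit search time: 0.059×38 + 0.0805×22 + 0.052×13 = 4.689.
Rate = 5.938/(1 + 4.689) = 1.044 kJ/s.

1.044 kJ/s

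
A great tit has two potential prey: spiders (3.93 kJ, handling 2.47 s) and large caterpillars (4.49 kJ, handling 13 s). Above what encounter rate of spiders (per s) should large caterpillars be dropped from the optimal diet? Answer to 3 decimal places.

0.112 per s

The zero-one rule: include large caterpillars iff E₂/h₂ > λE₁/(1+λh₁). Equality gives the switch point.
λE₁h₂ = E₂ + λE₂h₁ ⇒ λ = E₂/(E₁h₂ − E₂h₁) = 4.49/(51.09 − 11.09) = 0.1123 per s.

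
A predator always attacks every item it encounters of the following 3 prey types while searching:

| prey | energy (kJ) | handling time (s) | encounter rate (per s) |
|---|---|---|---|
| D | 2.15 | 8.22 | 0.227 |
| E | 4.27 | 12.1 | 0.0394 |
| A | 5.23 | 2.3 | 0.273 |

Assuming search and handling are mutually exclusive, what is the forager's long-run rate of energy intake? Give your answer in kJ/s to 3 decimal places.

0.525 kJ/s

R = Σλ_iE_i / (1 + Σλ_ih_i)
Numerator: 0.227×2.15 + 0.0394×4.27 + 0.273×5.23 = 2.084
Denominator: 1 + 0.227×8.22 + 0.0394×12.1 + 0.273×2.3 = 3.971
R = 2.084/3.971 = 0.5249 kJ/s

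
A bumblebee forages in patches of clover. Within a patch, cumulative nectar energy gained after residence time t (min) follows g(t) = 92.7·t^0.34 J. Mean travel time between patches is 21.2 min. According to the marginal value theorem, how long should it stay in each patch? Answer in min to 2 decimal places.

10.92 min

Optimal t* satisfies g'(t*) = g(t*)/(T + t*).
g'(t) = 0.34·92.7·t^-0.66. Setting 0.34·92.7·t^-0.66 = 92.7·t^0.34/(21.2+t) gives 0.34(21.2+t) = t, so 0.66·t = 0.34×21.2.
t* = 0.34×21.2/0.66 = 10.92 min.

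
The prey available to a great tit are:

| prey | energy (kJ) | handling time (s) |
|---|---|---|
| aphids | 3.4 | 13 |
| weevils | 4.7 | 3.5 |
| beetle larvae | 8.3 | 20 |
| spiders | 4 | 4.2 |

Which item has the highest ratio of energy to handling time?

In descending order of E/h:
weevils: 4.7/3.5 = 1.34 kJ/s
spiders: 4/4.2 = 0.952 kJ/s
beetle larvae: 8.3/20 = 0.415 kJ/s
aphids: 3.4/13 = 0.262 kJ/s

weevils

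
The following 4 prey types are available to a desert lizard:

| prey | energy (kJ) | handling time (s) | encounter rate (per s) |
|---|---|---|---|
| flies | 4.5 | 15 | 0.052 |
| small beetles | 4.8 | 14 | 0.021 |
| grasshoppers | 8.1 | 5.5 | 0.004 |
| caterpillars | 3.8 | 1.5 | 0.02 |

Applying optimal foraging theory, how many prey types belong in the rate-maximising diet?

Profitabilities (E/h, kJ/s): caterpillars 2.53, grasshoppers 1.47, small beetles 0.343, flies 0.3. Add prey in this order while the next type's profitability exceeds the intake rate on those already taken.
Rate on top 1: 0.07379. grasshoppers: 1.47 > 0.07379 → include.
Rate on top 2: 0.103. small beetles: 0.343 > 0.103 → include.
Rate on top 3: 0.1554. flies: 0.3 > 0.1554 → include.
Optimal diet: caterpillars, grasshoppers, small beetles, flies — 4 of 4 types.

4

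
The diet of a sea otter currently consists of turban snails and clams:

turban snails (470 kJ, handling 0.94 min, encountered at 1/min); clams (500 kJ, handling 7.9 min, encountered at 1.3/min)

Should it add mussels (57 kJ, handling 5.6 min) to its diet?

Intake rate on the current diet: R = (1×470 + 1.3×500) / (1 + 1×0.94 + 1.3×7.9) = 1120/12.21 = 91.73 kJ/min.
mussels: E/h = 57/5.6 = 10.18 kJ/min.
10.18 < 91.73, so adding mussels would lower the average — exclude it.

No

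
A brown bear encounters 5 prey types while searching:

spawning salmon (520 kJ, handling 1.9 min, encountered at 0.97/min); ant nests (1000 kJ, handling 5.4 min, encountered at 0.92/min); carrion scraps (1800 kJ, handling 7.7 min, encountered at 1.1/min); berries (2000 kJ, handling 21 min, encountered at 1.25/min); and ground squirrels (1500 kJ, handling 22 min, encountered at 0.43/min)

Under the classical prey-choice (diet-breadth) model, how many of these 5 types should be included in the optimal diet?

Rank by E/h (kJ/min): spawning salmon 274, carrion scraps 234, ant nests 185, berries 95.2, ground squirrels 68.2. Include each in turn until the next type's E/h falls below the running intake rate.
Rate on top 1: 177.4. carrion scraps: 234 > 177.4 → include.
Rate on top 2: 219.6. ant nests: 185 < 219.6 → exclude; stop.
Optimal diet: spawning salmon, carrion scraps — 2 of 5 types.

2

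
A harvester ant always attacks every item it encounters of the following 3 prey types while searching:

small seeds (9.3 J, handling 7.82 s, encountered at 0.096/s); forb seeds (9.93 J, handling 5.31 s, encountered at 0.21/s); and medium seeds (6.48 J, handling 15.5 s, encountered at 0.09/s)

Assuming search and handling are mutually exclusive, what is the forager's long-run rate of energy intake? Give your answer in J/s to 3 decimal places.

0.836 J/s

R = Σλ_iE_i / (1 + Σλ_ih_i)
Numerator: 0.096×9.3 + 0.21×9.93 + 0.09×6.48 = 3.561
Denominator: 1 + 0.096×7.82 + 0.21×5.31 + 0.09×15.5 = 4.261
R = 3.561/4.261 = 0.8358 J/s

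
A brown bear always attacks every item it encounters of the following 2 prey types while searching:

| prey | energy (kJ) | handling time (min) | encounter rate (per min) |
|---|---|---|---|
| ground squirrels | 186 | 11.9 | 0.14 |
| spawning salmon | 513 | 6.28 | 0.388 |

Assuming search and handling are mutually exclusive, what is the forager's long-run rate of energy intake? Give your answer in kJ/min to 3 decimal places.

R = (0.14×186 + 0.388×513) / (1 + 0.14×11.9 + 0.388×6.28) = 225.1/5.103 = 44.11 kJ/min.

44.111 kJ/min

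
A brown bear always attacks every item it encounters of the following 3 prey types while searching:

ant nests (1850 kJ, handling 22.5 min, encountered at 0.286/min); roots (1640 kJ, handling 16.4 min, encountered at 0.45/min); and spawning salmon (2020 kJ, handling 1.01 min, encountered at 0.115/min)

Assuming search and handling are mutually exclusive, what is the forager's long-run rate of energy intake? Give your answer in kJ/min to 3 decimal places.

100.421 kJ/min

R = (0.286×1850 + 0.45×1640 + 0.115×2020) / (1 + 0.286×22.5 + 0.45×16.4 + 0.115×1.01) = 1499/14.93 = 100.4 kJ/min.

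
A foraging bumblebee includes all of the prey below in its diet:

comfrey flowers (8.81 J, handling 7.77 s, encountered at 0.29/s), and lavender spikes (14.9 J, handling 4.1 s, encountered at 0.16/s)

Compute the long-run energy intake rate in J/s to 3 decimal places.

1.263 J/s

R = Σλ_iE_i / (1 + Σλ_ih_i)
Numerator: 0.29×8.81 + 0.16×14.9 = 4.939
Denominator: 1 + 0.29×7.77 + 0.16×4.1 = 3.909
R = 4.939/3.909 = 1.263 J/s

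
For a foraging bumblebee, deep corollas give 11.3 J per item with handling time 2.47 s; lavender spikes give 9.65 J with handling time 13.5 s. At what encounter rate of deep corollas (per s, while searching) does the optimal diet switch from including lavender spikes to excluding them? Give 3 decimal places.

The zero-one rule: include lavender spikes iff E₂/h₂ > λE₁/(1+λh₁). Equality gives the switch point.
λE₁h₂ = E₂ + λE₂h₁ ⇒ λ = E₂/(E₁h₂ − E₂h₁) = 9.65/(152.6 − 23.84) = 0.07497 per s.

0.075 per s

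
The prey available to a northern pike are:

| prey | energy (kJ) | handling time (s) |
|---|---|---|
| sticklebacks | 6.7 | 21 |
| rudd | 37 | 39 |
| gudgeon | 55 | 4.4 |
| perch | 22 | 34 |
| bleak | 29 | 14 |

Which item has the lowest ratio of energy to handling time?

sticklebacks

Profitability E/h (kJ/s): sticklebacks = 6.7/21 = 0.319, rudd = 37/39 = 0.949, gudgeon = 55/4.4 = 12.5, perch = 22/34 = 0.647, bleak = 29/14 = 2.07.
Ranked: gudgeon > bleak > rudd > perch > sticklebacks.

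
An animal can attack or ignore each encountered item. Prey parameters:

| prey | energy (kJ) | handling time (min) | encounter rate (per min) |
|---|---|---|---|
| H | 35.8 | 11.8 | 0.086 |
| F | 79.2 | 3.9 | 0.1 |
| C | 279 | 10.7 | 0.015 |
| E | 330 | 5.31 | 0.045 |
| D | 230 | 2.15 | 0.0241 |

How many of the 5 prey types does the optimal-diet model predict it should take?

4

Profitabilities (E/h, kJ/min): D 107, E 62.1, C 26.1, F 20.3, H 3.03. Add prey in this order while the next type's profitability exceeds the intake rate on those already taken.
Rate on top 1: 5.27. E: 62.1 > 5.27 → include.
Rate on top 2: 15.8. C: 26.1 > 15.8 → include.
Rate on top 3: 16.94. F: 20.3 > 16.94 → include.
Rate on top 4: 17.65. H: 3.03 < 17.65 → exclude; stop.
Optimal diet: D, E, C, F — 4 of 5 types.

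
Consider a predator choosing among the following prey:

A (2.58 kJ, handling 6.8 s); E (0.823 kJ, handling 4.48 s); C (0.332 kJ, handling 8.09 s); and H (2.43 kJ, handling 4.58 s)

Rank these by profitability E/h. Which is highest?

H

In descending order of E/h:
H: 2.43/4.58 = 0.531 kJ/s
A: 2.58/6.8 = 0.379 kJ/s
E: 0.823/4.48 = 0.184 kJ/s
C: 0.332/8.09 = 0.041 kJ/s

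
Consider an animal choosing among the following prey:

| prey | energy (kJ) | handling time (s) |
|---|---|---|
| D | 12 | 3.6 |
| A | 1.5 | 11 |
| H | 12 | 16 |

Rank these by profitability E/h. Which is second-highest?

H

In descending order of E/h:
D: 12/3.6 = 3.33 kJ/s
H: 12/16 = 0.75 kJ/s
A: 1.5/11 = 0.136 kJ/s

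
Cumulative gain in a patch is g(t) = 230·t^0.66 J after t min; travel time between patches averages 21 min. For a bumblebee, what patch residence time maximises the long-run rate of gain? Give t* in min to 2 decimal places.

40.76 min

Maximise g(t)/(T+t): set derivative to zero → g'(t)(T+t) = g(t).
g'(t) = 0.66·230·t^-0.34. Setting 0.66·230·t^-0.34 = 230·t^0.66/(21+t) gives 0.66(21+t) = t, so 0.34·t = 0.66×21.
t* = 0.66×21/0.34 = 40.76 min.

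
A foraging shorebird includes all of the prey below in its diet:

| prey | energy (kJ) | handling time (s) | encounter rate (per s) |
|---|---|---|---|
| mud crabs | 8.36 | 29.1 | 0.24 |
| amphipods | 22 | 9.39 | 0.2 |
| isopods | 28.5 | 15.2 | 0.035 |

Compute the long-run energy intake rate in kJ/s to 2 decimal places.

0.71 kJ/s

R = (0.24×8.36 + 0.2×22 + 0.035×28.5) / (1 + 0.24×29.1 + 0.2×9.39 + 0.035×15.2) = 7.404/10.39 = 0.7123 kJ/s.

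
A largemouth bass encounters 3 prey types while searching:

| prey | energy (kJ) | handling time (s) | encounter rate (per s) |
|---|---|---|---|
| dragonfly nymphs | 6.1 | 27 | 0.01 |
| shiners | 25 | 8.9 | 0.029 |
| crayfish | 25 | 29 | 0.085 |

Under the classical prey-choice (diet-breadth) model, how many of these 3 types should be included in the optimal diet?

2

Rank by E/h (kJ/s): shiners 2.81, crayfish 0.862, dragonfly nymphs 0.226. Include each in turn until the next type's E/h falls below the running intake rate.
Rate on top 1: 0.5763. crayfish: 0.862 > 0.5763 → include.
Rate on top 2: 0.7655. dragonfly nymphs: 0.226 < 0.7655 → exclude; stop.
Optimal diet: shiners, crayfish — 2 of 3 types.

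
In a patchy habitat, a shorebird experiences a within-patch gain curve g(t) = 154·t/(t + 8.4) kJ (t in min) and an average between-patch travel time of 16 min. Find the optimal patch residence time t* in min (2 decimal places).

11.59 min

Maximise g(t)/(T+t): set derivative to zero → g'(t)(T+t) = g(t).
g'(t) = 154·8.4/(t + 8.4)². Setting 154·8.4/(t+8.4)² = 154t/[(t+8.4)(16+t)] gives 8.4(16+t) = t(t+8.4), so t² = 8.4×16 = 134.4.
t* = √134.4 = 11.59 min.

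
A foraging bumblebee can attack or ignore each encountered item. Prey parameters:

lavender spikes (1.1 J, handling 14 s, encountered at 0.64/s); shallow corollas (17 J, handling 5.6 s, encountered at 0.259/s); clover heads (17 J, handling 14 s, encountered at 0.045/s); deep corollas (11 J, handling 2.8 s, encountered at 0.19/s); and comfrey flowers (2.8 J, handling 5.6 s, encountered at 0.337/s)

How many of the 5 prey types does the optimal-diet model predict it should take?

E/h in descending order: deep corollas 3.93, shallow corollas 3.04, clover heads 1.21, comfrey flowers 0.5, lavender spikes 0.0786 J/s. The optimal diet is the largest prefix of this list for which every included type satisfies E_i/h_i > R on the types above it.
Rate on top 1: 1.364. shallow corollas: 3.04 > 1.364 → include.
Rate on top 2: 2.177. clover heads: 1.21 < 2.177 → exclude; stop.
Optimal diet: deep corollas, shallow corollas — 2 of 5 types.

2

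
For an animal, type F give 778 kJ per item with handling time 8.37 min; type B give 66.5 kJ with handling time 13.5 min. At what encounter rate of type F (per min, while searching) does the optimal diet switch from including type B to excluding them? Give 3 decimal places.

0.007 per min

The zero-one rule: include type B iff E₂/h₂ > λE₁/(1+λh₁). Equality gives the switch point.
λE₁h₂ = E₂ + λE₂h₁ ⇒ λ = E₂/(E₁h₂ − E₂h₁) = 66.5/(1.05e+04 − 556.6) = 0.006686 per min.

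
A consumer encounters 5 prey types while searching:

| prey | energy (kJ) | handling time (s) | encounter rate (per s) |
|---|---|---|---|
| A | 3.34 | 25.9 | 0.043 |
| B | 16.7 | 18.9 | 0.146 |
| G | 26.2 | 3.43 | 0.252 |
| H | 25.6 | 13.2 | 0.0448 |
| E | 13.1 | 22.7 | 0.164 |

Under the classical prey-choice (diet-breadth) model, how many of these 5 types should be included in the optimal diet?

Rank by E/h (kJ/s): G 7.64, H 1.94, B 0.884, E 0.577, A 0.129. Include each in turn until the next type's E/h falls below the running intake rate.
Rate on top 1: 3.541. H: 1.94 < 3.541 → exclude; stop.
Optimal diet: G — 1 of 5 types.

1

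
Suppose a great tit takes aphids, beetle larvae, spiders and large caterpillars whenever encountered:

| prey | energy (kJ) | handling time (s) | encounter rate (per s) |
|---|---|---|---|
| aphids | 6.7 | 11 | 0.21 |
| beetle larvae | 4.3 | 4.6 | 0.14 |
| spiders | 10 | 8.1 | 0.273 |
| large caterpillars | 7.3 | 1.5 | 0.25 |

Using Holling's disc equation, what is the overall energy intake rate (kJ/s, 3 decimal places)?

Energy encountered per unit search time: 0.21×6.7 + 0.14×4.3 + 0.273×10 + 0.25×7.3 = 6.564 kJ/s.
Handling time per unit search time: 0.21×11 + 0.14×4.6 + 0.273×8.1 + 0.25×1.5 = 5.54.
Rate = 6.564/(1 + 5.54) = 1.004 kJ/s.

1.004 kJ/s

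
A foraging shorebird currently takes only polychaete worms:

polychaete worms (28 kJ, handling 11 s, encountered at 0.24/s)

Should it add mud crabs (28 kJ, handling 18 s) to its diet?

No

Current rate: (0.24×28)/(1 + 0.24×11) = 1.846 kJ/s.
mud crabs: E/h = 28/18 = 1.556 kJ/s.
Since 1.556 < R, time spent handling mud crabs is better spent searching.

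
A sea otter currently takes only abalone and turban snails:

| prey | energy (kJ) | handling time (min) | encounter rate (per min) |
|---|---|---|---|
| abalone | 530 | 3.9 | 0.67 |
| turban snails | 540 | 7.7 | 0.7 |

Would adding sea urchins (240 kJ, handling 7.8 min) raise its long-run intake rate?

Current rate: (0.67×530 + 0.7×540)/(1 + 0.67×3.9 + 0.7×7.7) = 81.43 kJ/min.
Profitability of sea urchins: 240/7.8 = 30.77 kJ/min.
Since 30.77 < R, time spent handling sea urchins is better spent searching.

No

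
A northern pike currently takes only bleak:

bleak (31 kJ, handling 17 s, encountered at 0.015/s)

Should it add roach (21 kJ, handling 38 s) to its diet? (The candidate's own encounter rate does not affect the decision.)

Yes

On bleak alone, R = ΣλE/(1+Σλh) = 0.465/1.255 = 0.3705 kJ/s.
roach: E/h = 21/38 = 0.5526 kJ/s.
Since 0.5526 > R, including roach increases the long-run rate.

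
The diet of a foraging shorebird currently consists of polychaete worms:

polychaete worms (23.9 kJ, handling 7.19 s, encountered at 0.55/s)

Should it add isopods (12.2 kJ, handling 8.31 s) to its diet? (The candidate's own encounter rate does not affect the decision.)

No

Intake rate on the current diet: R = (0.55×23.9) / (1 + 0.55×7.19) = 13.14/4.955 = 2.653 kJ/s.
Profitability of isopods: 12.2/8.31 = 1.468 kJ/s.
Since 1.468 < R, time spent handling isopods is better spent searching.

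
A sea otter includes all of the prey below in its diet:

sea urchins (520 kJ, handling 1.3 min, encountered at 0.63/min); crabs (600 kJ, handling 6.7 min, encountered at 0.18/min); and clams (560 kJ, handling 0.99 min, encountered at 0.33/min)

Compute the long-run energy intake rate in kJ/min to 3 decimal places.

185.100 kJ/min

R = (0.63×520 + 0.18×600 + 0.33×560) / (1 + 0.63×1.3 + 0.18×6.7 + 0.33×0.99) = 620.4/3.352 = 185.1 kJ/min.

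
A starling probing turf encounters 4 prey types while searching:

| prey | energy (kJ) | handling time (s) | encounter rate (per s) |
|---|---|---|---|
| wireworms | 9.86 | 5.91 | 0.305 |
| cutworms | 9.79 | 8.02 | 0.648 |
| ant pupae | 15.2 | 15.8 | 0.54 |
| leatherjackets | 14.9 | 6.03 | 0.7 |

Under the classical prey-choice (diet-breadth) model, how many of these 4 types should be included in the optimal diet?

E/h in descending order: leatherjackets 2.47, wireworms 1.67, cutworms 1.22, ant pupae 0.962 kJ/s. The optimal diet is the largest prefix of this list for which every included type satisfies E_i/h_i > R on the types above it.
Rate on top 1: 1.998. wireworms: 1.67 < 1.998 → exclude; stop.
Optimal diet: leatherjackets — 1 of 4 types.

1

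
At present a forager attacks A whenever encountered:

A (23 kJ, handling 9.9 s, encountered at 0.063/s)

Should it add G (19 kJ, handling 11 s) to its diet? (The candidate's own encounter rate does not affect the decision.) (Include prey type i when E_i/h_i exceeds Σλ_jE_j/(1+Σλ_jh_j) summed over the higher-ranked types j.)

Yes

On A alone, R = ΣλE/(1+Σλh) = 1.449/1.624 = 0.8924 kJ/s.
Profitability of G: 19/11 = 1.727 kJ/s.
Since 1.727 > R, including G increases the long-run rate.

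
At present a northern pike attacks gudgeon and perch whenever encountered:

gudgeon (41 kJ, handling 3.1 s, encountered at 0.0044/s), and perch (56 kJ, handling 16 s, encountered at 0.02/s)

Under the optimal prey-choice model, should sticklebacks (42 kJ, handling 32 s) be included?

Yes

On gudgeon and perch alone, R = ΣλE/(1+Σλh) = 1.3/1.334 = 0.9751 kJ/s.
Profitability of sticklebacks: 42/32 = 1.312 kJ/s.
Since 1.312 > R, including sticklebacks increases the long-run rate.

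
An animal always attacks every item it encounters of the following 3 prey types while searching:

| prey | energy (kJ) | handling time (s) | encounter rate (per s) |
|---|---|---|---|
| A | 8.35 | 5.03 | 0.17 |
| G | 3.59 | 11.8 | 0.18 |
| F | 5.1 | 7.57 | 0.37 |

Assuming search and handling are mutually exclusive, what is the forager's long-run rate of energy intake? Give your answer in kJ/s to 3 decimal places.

0.583 kJ/s

R = Σλ_iE_i / (1 + Σλ_ih_i)
Numerator: 0.17×8.35 + 0.18×3.59 + 0.37×5.1 = 3.953
Denominator: 1 + 0.17×5.03 + 0.18×11.8 + 0.37×7.57 = 6.78
R = 3.953/6.78 = 0.583 kJ/s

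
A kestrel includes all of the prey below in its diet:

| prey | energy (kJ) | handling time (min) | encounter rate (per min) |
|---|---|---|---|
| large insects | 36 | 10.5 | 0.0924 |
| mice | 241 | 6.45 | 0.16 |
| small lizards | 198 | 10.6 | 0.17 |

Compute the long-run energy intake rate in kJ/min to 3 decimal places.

15.725 kJ/min

R = (0.0924×36 + 0.16×241 + 0.17×198) / (1 + 0.0924×10.5 + 0.16×6.45 + 0.17×10.6) = 75.55/4.804 = 15.73 kJ/min.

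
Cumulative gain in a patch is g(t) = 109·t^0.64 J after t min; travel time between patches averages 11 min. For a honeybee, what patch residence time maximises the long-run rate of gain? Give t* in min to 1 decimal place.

Optimal t* satisfies g'(t*) = g(t*)/(T + t*).
g'(t) = 0.64·109·t^-0.36. Setting 0.64·109·t^-0.36 = 109·t^0.64/(11+t) gives 0.64(11+t) = t, so 0.36·t = 0.64×11.
t* = 0.64×11/0.36 = 19.56 min.

19.6 min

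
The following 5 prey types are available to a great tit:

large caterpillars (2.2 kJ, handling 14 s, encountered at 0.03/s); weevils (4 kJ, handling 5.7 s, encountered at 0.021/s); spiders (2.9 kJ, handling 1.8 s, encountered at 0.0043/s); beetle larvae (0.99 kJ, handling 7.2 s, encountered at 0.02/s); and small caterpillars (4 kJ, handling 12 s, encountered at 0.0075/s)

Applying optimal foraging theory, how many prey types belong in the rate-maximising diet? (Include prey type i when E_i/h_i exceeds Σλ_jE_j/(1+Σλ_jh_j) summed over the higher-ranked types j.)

5

Profitabilities (E/h, kJ/s): spiders 1.61, weevils 0.702, small caterpillars 0.333, large caterpillars 0.157, beetle larvae 0.137. Add prey in this order while the next type's profitability exceeds the intake rate on those already taken.
Rate on top 1: 0.01237. weevils: 0.702 > 0.01237 → include.
Rate on top 2: 0.08557. small caterpillars: 0.333 > 0.08557 → include.
Rate on top 3: 0.1039. large caterpillars: 0.157 > 0.1039 → include.
Rate on top 4: 0.1175. beetle larvae: 0.137 > 0.1175 → include.
Optimal diet: spiders, weevils, small caterpillars, large caterpillars, beetle larvae — 5 of 5 types.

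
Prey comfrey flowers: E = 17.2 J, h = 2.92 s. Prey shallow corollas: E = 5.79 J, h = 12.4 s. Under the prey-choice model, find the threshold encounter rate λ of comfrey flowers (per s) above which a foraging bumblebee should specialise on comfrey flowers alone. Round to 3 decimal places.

0.029 per s

The zero-one rule: include shallow corollas iff E₂/h₂ > λE₁/(1+λh₁). Equality gives the switch point.
λE₁h₂ = E₂ + λE₂h₁ ⇒ λ = E₂/(E₁h₂ − E₂h₁) = 5.79/(213.3 − 16.91) = 0.02948 per s.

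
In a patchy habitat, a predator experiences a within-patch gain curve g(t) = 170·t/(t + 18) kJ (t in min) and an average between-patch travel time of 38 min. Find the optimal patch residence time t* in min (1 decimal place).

26.2 min

Optimal t* satisfies g'(t*) = g(t*)/(T + t*).
g'(t) = 170·18/(t + 18)². Setting 170·18/(t+18)² = 170t/[(t+18)(38+t)] gives 18(38+t) = t(t+18), so t² = 18×38 = 684.
t* = √684 = 26.15 min.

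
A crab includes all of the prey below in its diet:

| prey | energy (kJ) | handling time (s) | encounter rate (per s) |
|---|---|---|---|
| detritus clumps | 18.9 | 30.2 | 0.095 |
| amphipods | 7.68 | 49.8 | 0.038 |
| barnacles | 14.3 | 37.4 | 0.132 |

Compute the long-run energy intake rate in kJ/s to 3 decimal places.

R = Σλ_iE_i / (1 + Σλ_ih_i)
Numerator: 0.095×18.9 + 0.038×7.68 + 0.132×14.3 = 3.975
Denominator: 1 + 0.095×30.2 + 0.038×49.8 + 0.132×37.4 = 10.7
R = 3.975/10.7 = 0.3716 kJ/s

0.372 kJ/s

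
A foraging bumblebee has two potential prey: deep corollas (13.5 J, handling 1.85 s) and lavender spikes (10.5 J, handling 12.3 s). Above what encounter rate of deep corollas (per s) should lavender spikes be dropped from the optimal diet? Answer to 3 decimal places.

0.072 per s

At the threshold, the rate on deep corollas alone equals the profitability of lavender spikes: λ·13.5/(1 + λ·1.85) = 10.5/12.3 = 0.8537.
Rearranging, λ(13.5 − 0.8537×1.85) = 0.8537, so λ = 0.8537/11.92 = 0.07161 per s.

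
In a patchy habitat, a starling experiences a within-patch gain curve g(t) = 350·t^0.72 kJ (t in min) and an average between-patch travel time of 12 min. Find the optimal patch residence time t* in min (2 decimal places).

Optimal t* satisfies g'(t*) = g(t*)/(T + t*).
g'(t) = 0.72·350·t^-0.28. Setting 0.72·350·t^-0.28 = 350·t^0.72/(12+t) gives 0.72(12+t) = t, so 0.28·t = 0.72×12.
t* = 0.72×12/0.28 = 30.86 min.

30.86 min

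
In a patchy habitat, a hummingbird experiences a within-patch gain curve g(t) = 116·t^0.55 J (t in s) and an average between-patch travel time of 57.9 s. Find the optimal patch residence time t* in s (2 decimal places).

70.77 s

By the marginal value theorem, leave when the instantaneous gain rate g'(t) equals the habitat-wide average g(t)/(T + t).
g'(t) = 0.55·116·t^-0.45. Setting 0.55·116·t^-0.45 = 116·t^0.55/(57.9+t) gives 0.55(57.9+t) = t, so 0.45·t = 0.55×57.9.
t* = 0.55×57.9/0.45 = 70.77 s.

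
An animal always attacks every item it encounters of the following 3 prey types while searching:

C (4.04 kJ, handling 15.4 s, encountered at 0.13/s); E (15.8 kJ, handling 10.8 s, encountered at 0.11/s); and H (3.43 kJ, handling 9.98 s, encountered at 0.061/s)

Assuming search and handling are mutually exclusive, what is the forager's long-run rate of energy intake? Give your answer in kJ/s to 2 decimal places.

0.52 kJ/s

R = Σλ_iE_i / (1 + Σλ_ih_i)
Numerator: 0.13×4.04 + 0.11×15.8 + 0.061×3.43 = 2.472
Denominator: 1 + 0.13×15.4 + 0.11×10.8 + 0.061×9.98 = 4.799
R = 2.472/4.799 = 0.5152 kJ/s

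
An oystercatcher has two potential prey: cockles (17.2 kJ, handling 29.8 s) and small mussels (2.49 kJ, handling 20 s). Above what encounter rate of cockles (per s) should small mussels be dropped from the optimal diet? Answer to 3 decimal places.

The zero-one rule: include small mussels iff E₂/h₂ > λE₁/(1+λh₁). Equality gives the switch point.
λE₁h₂ = E₂ + λE₂h₁ ⇒ λ = E₂/(E₁h₂ − E₂h₁) = 2.49/(344 − 74.2) = 0.009229 per s.

0.009 per s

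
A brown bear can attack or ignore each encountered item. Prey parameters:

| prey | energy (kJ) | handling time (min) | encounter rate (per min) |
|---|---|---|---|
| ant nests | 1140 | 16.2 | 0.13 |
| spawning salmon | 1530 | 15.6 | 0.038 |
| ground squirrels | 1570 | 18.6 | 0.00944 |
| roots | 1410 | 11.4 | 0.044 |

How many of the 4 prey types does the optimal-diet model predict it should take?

E/h in descending order: roots 124, spawning salmon 98.1, ground squirrels 84.4, ant nests 70.4 kJ/min. The optimal diet is the largest prefix of this list for which every included type satisfies E_i/h_i > R on the types above it.
Rate on top 1: 41.32. spawning salmon: 98.1 > 41.32 → include.
Rate on top 2: 57.38. ground squirrels: 84.4 > 57.38 → include.
Rate on top 3: 59.47. ant nests: 70.4 > 59.47 → include.
Optimal diet: roots, spawning salmon, ground squirrels, ant nests — 4 of 4 types.

4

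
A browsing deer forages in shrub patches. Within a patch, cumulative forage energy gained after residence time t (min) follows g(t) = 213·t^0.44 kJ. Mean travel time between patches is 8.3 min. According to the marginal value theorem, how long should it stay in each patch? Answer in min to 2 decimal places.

By the marginal value theorem, leave when the instantaneous gain rate g'(t) equals the habitat-wide average g(t)/(T + t).
g'(t) = 0.44·213·t^-0.56. Setting 0.44·213·t^-0.56 = 213·t^0.44/(8.3+t) gives 0.44(8.3+t) = t, so 0.56·t = 0.44×8.3.
t* = 0.44×8.3/0.56 = 6.521 min.

6.52 min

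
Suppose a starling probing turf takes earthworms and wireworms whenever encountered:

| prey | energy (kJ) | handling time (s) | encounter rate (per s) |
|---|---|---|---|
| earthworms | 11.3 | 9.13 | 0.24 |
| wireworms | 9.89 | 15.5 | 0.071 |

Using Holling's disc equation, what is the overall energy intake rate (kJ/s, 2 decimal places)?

0.80 kJ/s

R = (0.24×11.3 + 0.071×9.89) / (1 + 0.24×9.13 + 0.071×15.5) = 3.414/4.292 = 0.7955 kJ/s.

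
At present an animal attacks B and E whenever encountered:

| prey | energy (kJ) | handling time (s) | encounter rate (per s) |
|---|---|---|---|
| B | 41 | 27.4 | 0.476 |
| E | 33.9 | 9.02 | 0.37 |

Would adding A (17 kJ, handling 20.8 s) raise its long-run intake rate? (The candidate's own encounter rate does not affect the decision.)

On B and E alone, R = ΣλE/(1+Σλh) = 32.06/17.38 = 1.845 kJ/s.
Profitability of A: 17/20.8 = 0.8173 kJ/s.
Since 0.8173 < R, time spent handling A is better spent searching.

No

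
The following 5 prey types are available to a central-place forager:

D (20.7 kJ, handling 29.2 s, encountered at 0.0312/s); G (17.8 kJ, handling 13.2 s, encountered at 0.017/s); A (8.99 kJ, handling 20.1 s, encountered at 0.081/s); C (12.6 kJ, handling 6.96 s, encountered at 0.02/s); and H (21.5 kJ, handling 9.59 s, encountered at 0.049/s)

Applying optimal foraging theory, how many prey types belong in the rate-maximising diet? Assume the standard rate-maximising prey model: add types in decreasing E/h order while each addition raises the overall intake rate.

3

E/h in descending order: H 2.24, C 1.81, G 1.35, D 0.709, A 0.447 kJ/s. The optimal diet is the largest prefix of this list for which every included type satisfies E_i/h_i > R on the types above it.
Rate on top 1: 0.7167. C: 1.81 > 0.7167 → include.
Rate on top 2: 0.8113. G: 1.35 > 0.8113 → include.
Rate on top 3: 0.8771. D: 0.709 < 0.8771 → exclude; stop.
Optimal diet: H, C, G — 3 of 5 types.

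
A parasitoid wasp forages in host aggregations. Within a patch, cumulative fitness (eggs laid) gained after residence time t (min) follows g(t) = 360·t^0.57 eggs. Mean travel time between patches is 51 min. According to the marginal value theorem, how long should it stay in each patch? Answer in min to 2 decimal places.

Maximise g(t)/(T+t): set derivative to zero → g'(t)(T+t) = g(t).
g'(t) = 0.57·360·t^-0.43. Setting 0.57·360·t^-0.43 = 360·t^0.57/(51+t) gives 0.57(51+t) = t, so 0.43·t = 0.57×51.
t* = 0.57×51/0.43 = 67.6 min.

67.60 min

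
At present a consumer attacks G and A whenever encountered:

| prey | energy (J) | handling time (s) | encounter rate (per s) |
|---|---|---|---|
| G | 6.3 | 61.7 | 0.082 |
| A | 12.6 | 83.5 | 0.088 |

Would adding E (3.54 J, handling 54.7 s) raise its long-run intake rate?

No

Current rate: (0.082×6.3 + 0.088×12.6)/(1 + 0.082×61.7 + 0.088×83.5) = 0.1212 J/s.
Profitability of E: 3.54/54.7 = 0.06472 J/s.
0.06472 < 0.1212, so adding E would lower the average — exclude it.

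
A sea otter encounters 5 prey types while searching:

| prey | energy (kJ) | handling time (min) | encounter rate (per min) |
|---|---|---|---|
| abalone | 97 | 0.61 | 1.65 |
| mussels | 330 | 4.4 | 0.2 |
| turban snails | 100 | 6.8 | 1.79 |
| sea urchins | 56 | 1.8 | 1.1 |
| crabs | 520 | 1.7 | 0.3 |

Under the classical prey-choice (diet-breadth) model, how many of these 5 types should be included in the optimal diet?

2

Profitabilities (E/h, kJ/min): crabs 306, abalone 159, mussels 75, sea urchins 31.1, turban snails 14.7. Add prey in this order while the next type's profitability exceeds the intake rate on those already taken.
Rate on top 1: 103.3. abalone: 159 > 103.3 → include.
Rate on top 2: 125.6. mussels: 75 < 125.6 → exclude; stop.
Optimal diet: crabs, abalone — 2 of 5 types.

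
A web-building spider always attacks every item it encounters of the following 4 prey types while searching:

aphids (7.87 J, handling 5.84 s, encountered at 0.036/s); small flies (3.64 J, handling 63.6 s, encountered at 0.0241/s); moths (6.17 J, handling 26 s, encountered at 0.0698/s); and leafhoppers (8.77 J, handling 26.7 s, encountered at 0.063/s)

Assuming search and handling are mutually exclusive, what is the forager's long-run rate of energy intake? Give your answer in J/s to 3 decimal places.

R = (0.036×7.87 + 0.0241×3.64 + 0.0698×6.17 + 0.063×8.77) / (1 + 0.036×5.84 + 0.0241×63.6 + 0.0698×26 + 0.063×26.7) = 1.354/6.24 = 0.217 J/s.

0.217 J/s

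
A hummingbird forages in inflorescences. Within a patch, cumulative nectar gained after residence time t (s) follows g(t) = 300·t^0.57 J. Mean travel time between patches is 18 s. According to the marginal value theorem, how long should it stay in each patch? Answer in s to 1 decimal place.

23.9 s

Optimal t* satisfies g'(t*) = g(t*)/(T + t*).
g'(t) = 0.57·300·t^-0.43. Setting 0.57·300·t^-0.43 = 300·t^0.57/(18+t) gives 0.57(18+t) = t, so 0.43·t = 0.57×18.
t* = 0.57×18/0.43 = 23.86 s.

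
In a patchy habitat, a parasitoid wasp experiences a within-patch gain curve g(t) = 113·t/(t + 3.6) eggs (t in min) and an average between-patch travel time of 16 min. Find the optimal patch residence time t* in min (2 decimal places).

By the marginal value theorem, leave when the instantaneous gain rate g'(t) equals the habitat-wide average g(t)/(T + t).
g'(t) = 113·3.6/(t + 3.6)². Setting 113·3.6/(t+3.6)² = 113t/[(t+3.6)(16+t)] gives 3.6(16+t) = t(t+3.6), so t² = 3.6×16 = 57.6.
t* = √57.6 = 7.589 min.

7.59 min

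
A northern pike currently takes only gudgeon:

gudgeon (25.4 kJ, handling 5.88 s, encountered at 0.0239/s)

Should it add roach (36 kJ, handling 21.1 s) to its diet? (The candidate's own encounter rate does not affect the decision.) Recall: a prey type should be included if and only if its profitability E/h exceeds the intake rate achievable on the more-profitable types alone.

Intake rate on the current diet: R = (0.0239×25.4) / (1 + 0.0239×5.88) = 0.6071/1.141 = 0.5323 kJ/s.
Profitability of roach: 36/21.1 = 1.706 kJ/s.
Since 1.706 > R, including roach increases the long-run rate.

Yes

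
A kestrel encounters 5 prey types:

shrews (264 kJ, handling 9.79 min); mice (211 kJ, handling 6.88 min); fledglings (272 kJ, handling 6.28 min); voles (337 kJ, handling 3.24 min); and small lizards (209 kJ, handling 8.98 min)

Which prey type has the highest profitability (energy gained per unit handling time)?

voles

Profitability E/h (kJ/min): shrews = 264/9.79 = 27, mice = 211/6.88 = 30.7, fledglings = 272/6.28 = 43.3, voles = 337/3.24 = 104, small lizards = 209/8.98 = 23.3.
Ranked: voles > fledglings > mice > shrews > small lizards.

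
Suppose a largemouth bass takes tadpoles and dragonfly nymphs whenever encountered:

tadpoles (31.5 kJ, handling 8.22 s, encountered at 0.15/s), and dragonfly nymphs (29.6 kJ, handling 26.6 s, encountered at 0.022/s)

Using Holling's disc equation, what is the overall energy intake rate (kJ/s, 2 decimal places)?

R = Σλ_iE_i / (1 + Σλ_ih_i)
Numerator: 0.15×31.5 + 0.022×29.6 = 5.376
Denominator: 1 + 0.15×8.22 + 0.022×26.6 = 2.818
R = 5.376/2.818 = 1.908 kJ/s

1.91 kJ/s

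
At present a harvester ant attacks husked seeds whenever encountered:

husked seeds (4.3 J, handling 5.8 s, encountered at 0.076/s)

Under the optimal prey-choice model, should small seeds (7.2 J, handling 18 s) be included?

Current rate: (0.076×4.3)/(1 + 0.076×5.8) = 0.2268 J/s.
Profitability of small seeds: 7.2/18 = 0.4 J/s.
Since 0.4 > R, including small seeds increases the long-run rate.

Yes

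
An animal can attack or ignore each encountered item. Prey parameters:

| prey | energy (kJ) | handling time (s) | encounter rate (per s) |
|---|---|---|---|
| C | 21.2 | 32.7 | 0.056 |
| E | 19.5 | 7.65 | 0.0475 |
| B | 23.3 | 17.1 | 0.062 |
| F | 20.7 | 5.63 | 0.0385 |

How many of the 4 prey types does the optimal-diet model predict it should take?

E/h in descending order: F 3.68, E 2.55, B 1.36, C 0.648 kJ/s. The optimal diet is the largest prefix of this list for which every included type satisfies E_i/h_i > R on the types above it.
Rate on top 1: 0.655. E: 2.55 > 0.655 → include.
Rate on top 2: 1.091. B: 1.36 > 1.091 → include.
Rate on top 3: 1.2. C: 0.648 < 1.2 → exclude; stop.
Optimal diet: F, E, B — 3 of 4 types.

3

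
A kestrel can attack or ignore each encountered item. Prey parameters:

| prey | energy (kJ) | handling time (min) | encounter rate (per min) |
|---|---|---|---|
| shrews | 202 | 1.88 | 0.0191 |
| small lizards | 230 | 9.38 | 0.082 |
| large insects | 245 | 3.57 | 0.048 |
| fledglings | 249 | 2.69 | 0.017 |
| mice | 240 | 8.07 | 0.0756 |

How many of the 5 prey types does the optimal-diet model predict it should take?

Rank by E/h (kJ/min): shrews 107, fledglings 92.6, large insects 68.6, mice 29.7, small lizards 24.5. Include each in turn until the next type's E/h falls below the running intake rate.
Rate on top 1: 3.724. fledglings: 92.6 > 3.724 → include.
Rate on top 2: 7.481. large insects: 68.6 > 7.481 → include.
Rate on top 3: 15.84. mice: 29.7 > 15.84 → include.
Rate on top 4: 20.39. small lizards: 24.5 > 20.39 → include.
Optimal diet: shrews, fledglings, large insects, mice, small lizards — 5 of 5 types.

5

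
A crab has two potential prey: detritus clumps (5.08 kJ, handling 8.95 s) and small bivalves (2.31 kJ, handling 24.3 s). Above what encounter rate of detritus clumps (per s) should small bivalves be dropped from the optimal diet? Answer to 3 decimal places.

0.022 per s

The zero-one rule: include small bivalves iff E₂/h₂ > λE₁/(1+λh₁). Equality gives the switch point.
λE₁h₂ = E₂ + λE₂h₁ ⇒ λ = E₂/(E₁h₂ − E₂h₁) = 2.31/(123.4 − 20.67) = 0.02248 per s.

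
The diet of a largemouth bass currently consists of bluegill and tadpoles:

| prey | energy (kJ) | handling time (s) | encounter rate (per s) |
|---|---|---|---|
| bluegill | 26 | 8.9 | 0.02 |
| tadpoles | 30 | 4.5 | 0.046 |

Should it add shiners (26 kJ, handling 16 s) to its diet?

Yes

Intake rate on the current diet: R = (0.02×26 + 0.046×30) / (1 + 0.02×8.9 + 0.046×4.5) = 1.9/1.385 = 1.372 kJ/s.
Profitability of shiners: 26/16 = 1.625 kJ/s.
1.625 > 1.372, so adding shiners raises the average — include it.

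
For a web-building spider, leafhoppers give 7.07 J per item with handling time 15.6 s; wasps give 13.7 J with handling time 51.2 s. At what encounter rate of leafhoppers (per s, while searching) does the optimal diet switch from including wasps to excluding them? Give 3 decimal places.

Drop wasps once their profitability E₂/h₂ falls below the rate achievable on leafhoppers alone: E₂/h₂ = λE₁/(1 + λh₁).
Solve for λ: λE₁h₂ = E₂(1 + λh₁) → λ(E₁h₂ − E₂h₁) = E₂ → λ = E₂/(E₁h₂ − E₂h₁).
λ = 13.7/(7.07×51.2 − 13.7×15.6) = 13.7/148.3 = 0.0924 per s.

0.092 per s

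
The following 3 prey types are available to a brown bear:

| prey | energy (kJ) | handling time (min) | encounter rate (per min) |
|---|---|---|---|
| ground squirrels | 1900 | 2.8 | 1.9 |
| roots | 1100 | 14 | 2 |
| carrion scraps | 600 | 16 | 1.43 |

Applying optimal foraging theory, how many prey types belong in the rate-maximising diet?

E/h in descending order: ground squirrels 679, roots 78.6, carrion scraps 37.5 kJ/min. The optimal diet is the largest prefix of this list for which every included type satisfies E_i/h_i > R on the types above it.
Rate on top 1: 571.2. roots: 78.6 < 571.2 → exclude; stop.
Optimal diet: ground squirrels — 1 of 3 types.

1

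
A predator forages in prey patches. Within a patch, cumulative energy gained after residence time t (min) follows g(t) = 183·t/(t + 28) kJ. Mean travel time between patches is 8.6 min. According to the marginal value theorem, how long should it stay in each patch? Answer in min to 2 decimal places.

Maximise g(t)/(T+t): set derivative to zero → g'(t)(T+t) = g(t).
g'(t) = 183·28/(t + 28)². Setting 183·28/(t+28)² = 183t/[(t+28)(8.6+t)] gives 28(8.6+t) = t(t+28), so t² = 28×8.6 = 240.8.
t* = √240.8 = 15.52 min.

15.52 min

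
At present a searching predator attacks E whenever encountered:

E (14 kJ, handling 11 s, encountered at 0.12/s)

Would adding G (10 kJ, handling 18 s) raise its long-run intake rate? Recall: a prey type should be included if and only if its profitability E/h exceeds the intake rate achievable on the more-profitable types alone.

No

On E alone, R = ΣλE/(1+Σλh) = 1.68/2.32 = 0.7241 kJ/s.
Profitability of G: 10/18 = 0.5556 kJ/s.
0.5556 < 0.7241, so adding G would lower the average — exclude it.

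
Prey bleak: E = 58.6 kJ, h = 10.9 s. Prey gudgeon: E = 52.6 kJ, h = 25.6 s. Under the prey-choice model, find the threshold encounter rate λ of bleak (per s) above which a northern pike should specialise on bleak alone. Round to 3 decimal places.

The zero-one rule: include gudgeon iff E₂/h₂ > λE₁/(1+λh₁). Equality gives the switch point.
λE₁h₂ = E₂ + λE₂h₁ ⇒ λ = E₂/(E₁h₂ − E₂h₁) = 52.6/(1500 − 573.3) = 0.05675 per s.

0.057 per s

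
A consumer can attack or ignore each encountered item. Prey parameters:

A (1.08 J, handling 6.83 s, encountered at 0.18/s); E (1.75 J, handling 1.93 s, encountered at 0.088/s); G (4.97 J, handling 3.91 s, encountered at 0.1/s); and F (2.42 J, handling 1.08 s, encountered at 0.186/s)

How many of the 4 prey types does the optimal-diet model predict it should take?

E/h in descending order: F 2.24, G 1.27, E 0.907, A 0.158 J/s. The optimal diet is the largest prefix of this list for which every included type satisfies E_i/h_i > R on the types above it.
Rate on top 1: 0.3748. G: 1.27 > 0.3748 → include.
Rate on top 2: 0.595. E: 0.907 > 0.595 → include.
Rate on top 3: 0.625. A: 0.158 < 0.625 → exclude; stop.
Optimal diet: F, G, E — 3 of 4 types.

3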